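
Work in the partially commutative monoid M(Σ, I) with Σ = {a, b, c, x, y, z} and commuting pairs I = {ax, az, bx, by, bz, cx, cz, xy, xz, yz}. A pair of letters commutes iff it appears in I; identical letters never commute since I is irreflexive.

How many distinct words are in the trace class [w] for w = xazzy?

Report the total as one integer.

drop 0:x onto floor
drop 1:a onto floor
drop 2:z onto floor
drop 3:z onto {2:z}
drop 4:y onto {1:a}
ground layer = {0:x, 1:a, 2:z}
drop-orders for the pieces not yet dropped (sum over which currently-grounded one goes next):
  1 to go: {0} 1  {3} 1  {4} 1
  2 to go: {0,3} 2  {0,4} 2  {1,4} 1  {2,3} 1  {3,4} 2
  3 to go: {0,1,4} 3  {0,2,3} 3  {0,3,4} 6  {1,3,4} 3  {2,3,4} 3
  if 0:x drops first: 6 orders
  if 1:a drops first: 12 orders
  if 2:z drops first: 12 orders
heap linearizations: 30

30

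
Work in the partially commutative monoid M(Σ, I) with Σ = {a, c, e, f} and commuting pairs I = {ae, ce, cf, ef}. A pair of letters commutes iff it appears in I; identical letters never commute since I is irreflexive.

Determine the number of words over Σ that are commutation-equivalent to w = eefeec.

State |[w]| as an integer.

drop 0:e onto floor
drop 1:e onto {0:e}
drop 2:f onto floor
drop 3:e onto {1:e}
drop 4:e onto {3:e}
drop 5:c onto floor
ground layer = {0:e, 2:f, 5:c}
drop-orders for the pieces not yet dropped (sum over which currently-grounded one goes next):
  1 to go: {2} 1  {4} 1  {5} 1
  2 to go: {2,4} 2  {2,5} 2  {3,4} 1  {4,5} 2
  3 to go: {1,3,4} 1  {2,3,4} 3  {2,4,5} 6  {3,4,5} 3
  4 to go: {0,1,3,4} 1  {1,2,3,4} 4  {1,3,4,5} 4  {2,3,4,5} 12
  if 0:e drops first: 20 orders
  if 2:f drops first: 5 orders
  if 5:c drops first: 5 orders
heap linearizations: 30

30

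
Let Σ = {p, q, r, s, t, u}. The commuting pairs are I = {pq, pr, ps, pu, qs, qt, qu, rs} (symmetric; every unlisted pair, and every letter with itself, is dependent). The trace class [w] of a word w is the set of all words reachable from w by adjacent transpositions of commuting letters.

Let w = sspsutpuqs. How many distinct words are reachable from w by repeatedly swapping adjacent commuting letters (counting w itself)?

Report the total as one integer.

drop 0:s onto floor
drop 1:s onto {0:s}
drop 2:p onto floor
drop 3:s onto {1:s}
drop 4:u onto {3:s}
drop 5:t onto {2:p, 4:u}
drop 6:p onto {5:t}
drop 7:u onto {5:t}
drop 8:q onto floor
drop 9:s onto {7:u}
ground layer = {0:s, 2:p, 8:q}
drop-orders for the pieces not yet dropped (sum over which currently-grounded one goes next):
  1 to go: {6} 1  {8} 1  {9} 1
  2 to go: {6,8} 2  {6,9} 2  {7,9} 1  {8,9} 2
  3 to go: {6,7,9} 3  {6,8,9} 6  {7,8,9} 3
  4 to go: {5,6,7,9} 3  {6,7,8,9} 12
  5 to go: {2,5,6,7,9} 3  {4,5,6,7,9} 3  {5,6,7,8,9} 15
  6 to go: {2,4,5,6,7,9} 6  {2,5,6,7,8,9} 18  {3,4,5,6,7,9} 3  {4,5,6,7,8,9} 18
  7 to go: {1,3,4,5,6,7,9} 3  {2,3,4,5,6,7,9} 9  {2,4,5,6,7,8,9} 42  {3,4,5,6,7,8,9} 21
  8 to go: {0,1,3,4,5,6,7,9} 3  {1,2,3,4,5,6,7,9} 12  {1,3,4,5,6,7,8,9} 24  {2,3,4,5,6,7,8,9} 72
  if 0:s drops first: 108 orders
  if 2:p drops first: 27 orders
  if 8:q drops first: 15 orders
heap linearizations: 150

150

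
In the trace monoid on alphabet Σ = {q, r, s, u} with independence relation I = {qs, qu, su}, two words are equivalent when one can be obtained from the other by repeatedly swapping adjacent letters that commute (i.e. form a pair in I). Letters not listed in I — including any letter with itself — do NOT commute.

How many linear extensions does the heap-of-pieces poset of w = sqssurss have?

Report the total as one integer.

#0=s has no predecessor
#1=q has no predecessor
#2=s depends on [0:s]
#3=s depends on [2:s]
#4=u has no predecessor
#5=r depends on [1:q, 3:s, 4:u]
#6=s depends on [5:r]
#7=s depends on [6:s]
sources: [0:s, 1:q, 4:u]
N(rest) = Σ N(rest − s) over sources s of rest; N(one piece) = 1:
  size 1 → [7]=1
  size 2 → [6,7]=1
  size 3 → [5,6,7]=1
  size 4 → [1,5,6,7]=1  [3,5,6,7]=1  [4,5,6,7]=1
  size 5 → [1,3,5,6,7]=2  [1,4,5,6,7]=2  [2,3,5,6,7]=1  [3,4,5,6,7]=2
  size 6 → [0,2,3,5,6,7]=1  [1,2,3,5,6,7]=3  [1,3,4,5,6,7]=6  [2,3,4,5,6,7]=3
  first=0(s) contributes 12
  first=1(q) contributes 4
  first=4(u) contributes 4
|[w]| = 20

20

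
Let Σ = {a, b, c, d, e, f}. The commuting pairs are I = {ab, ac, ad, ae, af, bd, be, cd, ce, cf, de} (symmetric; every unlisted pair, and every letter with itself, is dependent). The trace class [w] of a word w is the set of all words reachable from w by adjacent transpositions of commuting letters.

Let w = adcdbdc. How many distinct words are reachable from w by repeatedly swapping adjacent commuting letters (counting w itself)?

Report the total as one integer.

140

drop 0:a onto floor
drop 1:d onto floor
drop 2:c onto floor
drop 3:d onto {1:d}
drop 4:b onto {2:c}
drop 5:d onto {3:d}
drop 6:c onto {4:b}
ground layer = {0:a, 1:d, 2:c}
drop-orders for the pieces not yet dropped (sum over which currently-grounded one goes next):
  1 to go: {0} 1  {5} 1  {6} 1
  2 to go: {0,5} 2  {0,6} 2  {3,5} 1  {4,6} 1  {5,6} 2
  3 to go: {0,3,5} 3  {0,4,6} 3  {0,5,6} 6  {1,3,5} 1  {2,4,6} 1  {3,5,6} 3  {4,5,6} 3
  4 to go: {0,1,3,5} 4  {0,2,4,6} 4  {0,3,5,6} 12  {0,4,5,6} 12  {1,3,5,6} 4  {2,4,5,6} 4  {3,4,5,6} 6
  5 to go: {0,1,3,5,6} 20  {0,2,4,5,6} 20  {0,3,4,5,6} 30  {1,3,4,5,6} 10  {2,3,4,5,6} 10
  if 0:a drops first: 20 orders
  if 1:d drops first: 60 orders
  if 2:c drops first: 60 orders
heap linearizations: 140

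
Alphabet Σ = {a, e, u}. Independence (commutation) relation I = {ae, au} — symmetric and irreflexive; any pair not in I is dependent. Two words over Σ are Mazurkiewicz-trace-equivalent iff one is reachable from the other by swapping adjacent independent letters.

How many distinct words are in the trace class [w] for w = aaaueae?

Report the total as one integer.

35

#0=a has no predecessor
#1=a depends on [0:a]
#2=a depends on [1:a]
#3=u has no predecessor
#4=e depends on [3:u]
#5=a depends on [2:a]
#6=e depends on [4:e]
sources: [0:a, 3:u]
N(rest) = Σ N(rest − s) over sources s of rest; N(one piece) = 1:
  size 1 → [5]=1  [6]=1
  size 2 → [2,5]=1  [4,6]=1  [5,6]=2
  size 3 → [1,2,5]=1  [2,5,6]=3  [3,4,6]=1  [4,5,6]=3
  size 4 → [0,1,2,5]=1  [1,2,5,6]=4  [2,4,5,6]=6  [3,4,5,6]=4
  size 5 → [0,1,2,5,6]=5  [1,2,4,5,6]=10  [2,3,4,5,6]=10
  first=0(a) contributes 20
  first=3(u) contributes 15
|[w]| = 35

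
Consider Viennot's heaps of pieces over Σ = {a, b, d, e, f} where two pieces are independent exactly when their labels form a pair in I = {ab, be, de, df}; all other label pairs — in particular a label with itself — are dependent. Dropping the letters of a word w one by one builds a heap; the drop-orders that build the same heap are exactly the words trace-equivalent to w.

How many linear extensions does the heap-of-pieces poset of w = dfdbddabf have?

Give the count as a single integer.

drop 0:d onto floor
drop 1:f onto floor
drop 2:d onto {0:d}
drop 3:b onto {1:f, 2:d}
drop 4:d onto {3:b}
drop 5:d onto {4:d}
drop 6:a onto {5:d}
drop 7:b onto {5:d}
drop 8:f onto {6:a, 7:b}
ground layer = {0:d, 1:f}
drop-orders for the pieces not yet dropped (sum over which currently-grounded one goes next):
  1 to go: {8} 1
  2 to go: {6,8} 1  {7,8} 1
  3 to go: {6,7,8} 2
  4 to go: {5,6,7,8} 2
  5 to go: {4,5,6,7,8} 2
  6 to go: {3,4,5,6,7,8} 2
  7 to go: {1,3,4,5,6,7,8} 2  {2,3,4,5,6,7,8} 2
  if 0:d drops first: 4 orders
  if 1:f drops first: 2 orders
heap linearizations: 6

6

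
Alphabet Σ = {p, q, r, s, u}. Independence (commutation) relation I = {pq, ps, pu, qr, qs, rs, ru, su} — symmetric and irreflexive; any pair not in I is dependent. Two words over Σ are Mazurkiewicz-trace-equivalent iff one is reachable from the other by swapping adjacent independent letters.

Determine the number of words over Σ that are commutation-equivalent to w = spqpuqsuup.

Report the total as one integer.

2520

#0=s has no predecessor
#1=p has no predecessor
#2=q has no predecessor
#3=p depends on [1:p]
#4=u depends on [2:q]
#5=q depends on [4:u]
#6=s depends on [0:s]
#7=u depends on [5:q]
#8=u depends on [7:u]
#9=p depends on [3:p]
sources: [0:s, 1:p, 2:q]
N(rest) = Σ N(rest − s) over sources s of rest; N(one piece) = 1:
  size 1 → [6]=1  [8]=1  [9]=1
  size 2 → [0,6]=1  [3,9]=1  [6,8]=2  [6,9]=2  [7,8]=1  [8,9]=2
  size 3 → [0,6,8]=3  [0,6,9]=3  [1,3,9]=1  [3,6,9]=3  [3,8,9]=3  [5,7,8]=1  [6,7,8]=3  [6,8,9]=6  [7,8,9]=3
  size 4 → [0,3,6,9]=6  [0,6,7,8]=6  [0,6,8,9]=12  [1,3,6,9]=4  [1,3,8,9]=4  [3,6,8,9]=12  [3,7,8,9]=6  [4,5,7,8]=1  [5,6,7,8]=4  [5,7,8,9]=4  [6,7,8,9]=12
  size 5 → [0,1,3,6,9]=10  [0,3,6,8,9]=30  [0,5,6,7,8]=10  [0,6,7,8,9]=30  [1,3,6,8,9]=20  [1,3,7,8,9]=10  [2,4,5,7,8]=1  [3,5,7,8,9]=10  [3,6,7,8,9]=30  [4,5,6,7,8]=5  [4,5,7,8,9]=5  [5,6,7,8,9]=20
  size 6 → [0,1,3,6,8,9]=60  [0,3,6,7,8,9]=90  [0,4,5,6,7,8]=15  [0,5,6,7,8,9]=60  [1,3,5,7,8,9]=20  [1,3,6,7,8,9]=60  [2,4,5,6,7,8]=6  [2,4,5,7,8,9]=6  [3,4,5,7,8,9]=15  [3,5,6,7,8,9]=60  [4,5,6,7,8,9]=30
  size 7 → [0,1,3,6,7,8,9]=210  [0,2,4,5,6,7,8]=21  [0,3,5,6,7,8,9]=210  [0,4,5,6,7,8,9]=105  [1,3,4,5,7,8,9]=35  [1,3,5,6,7,8,9]=140  [2,3,4,5,7,8,9]=21  [2,4,5,6,7,8,9]=42  [3,4,5,6,7,8,9]=105
  size 8 → [0,1,3,5,6,7,8,9]=560  [0,2,4,5,6,7,8,9]=168  [0,3,4,5,6,7,8,9]=420  [1,2,3,4,5,7,8,9]=56  [1,3,4,5,6,7,8,9]=280  [2,3,4,5,6,7,8,9]=168
  first=0(s) contributes 504
  first=1(p) contributes 756
  first=2(q) contributes 1260
|[w]| = 2520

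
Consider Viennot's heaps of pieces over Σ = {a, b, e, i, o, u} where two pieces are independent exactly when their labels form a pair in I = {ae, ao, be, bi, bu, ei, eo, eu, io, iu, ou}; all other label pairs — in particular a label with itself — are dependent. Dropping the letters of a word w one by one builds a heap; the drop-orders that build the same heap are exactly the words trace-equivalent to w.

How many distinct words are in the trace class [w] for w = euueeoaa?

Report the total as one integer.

280

0(e) covers ∅
1(u) covers ∅
2(u) covers 1:u
3(e) covers 0:e
4(e) covers 3:e
5(o) covers ∅
6(a) covers 2:u
7(a) covers 6:a
floor of heap: 0:e, 1:u, 5:o
completions by unplaced set U, small U first (add the entries for U minus each lowest piece of U):
  |U|=1: {4}:1  {5}:1  {7}:1
  |U|=2: {3,4}:1  {4,5}:2  {4,7}:2  {5,7}:2  {6,7}:1
  |U|=3: {0,3,4}:1  {2,6,7}:1  {3,4,5}:3  {3,4,7}:3  {4,5,7}:6  {4,6,7}:3  {5,6,7}:3
  |U|=4: {0,3,4,5}:4  {0,3,4,7}:4  {1,2,6,7}:1  {2,4,6,7}:4  {2,5,6,7}:4  {3,4,5,7}:12  {3,4,6,7}:6  {4,5,6,7}:12
  |U|=5: {0,3,4,5,7}:20  {0,3,4,6,7}:10  {1,2,4,6,7}:5  {1,2,5,6,7}:5  {2,3,4,6,7}:10  {2,4,5,6,7}:20  {3,4,5,6,7}:30
  |U|=6: {0,2,3,4,6,7}:20  {0,3,4,5,6,7}:60  {1,2,3,4,6,7}:15  {1,2,4,5,6,7}:30  {2,3,4,5,6,7}:60
  start at 0(e): 105
  start at 1(u): 140
  start at 5(o): 35
sum over floor = 280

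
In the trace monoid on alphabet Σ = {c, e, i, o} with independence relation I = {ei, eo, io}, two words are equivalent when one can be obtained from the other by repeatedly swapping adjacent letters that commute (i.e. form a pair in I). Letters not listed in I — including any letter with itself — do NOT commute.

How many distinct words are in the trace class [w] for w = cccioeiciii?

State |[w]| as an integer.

12

drop 0:c onto floor
drop 1:c onto {0:c}
drop 2:c onto {1:c}
drop 3:i onto {2:c}
drop 4:o onto {2:c}
drop 5:e onto {2:c}
drop 6:i onto {3:i}
drop 7:c onto {4:o, 5:e, 6:i}
drop 8:i onto {7:c}
drop 9:i onto {8:i}
drop 10:i onto {9:i}
ground layer = {0:c}
drop-orders for the pieces not yet dropped (sum over which currently-grounded one goes next):
  1 to go: {10} 1
  2 to go: {9,10} 1
  3 to go: {8,9,10} 1
  4 to go: {7,8,9,10} 1
  5 to go: {4,7,8,9,10} 1  {5,7,8,9,10} 1  {6,7,8,9,10} 1
  6 to go: {3,6,7,8,9,10} 1  {4,5,7,8,9,10} 2  {4,6,7,8,9,10} 2  {5,6,7,8,9,10} 2
  7 to go: {3,4,6,7,8,9,10} 3  {3,5,6,7,8,9,10} 3  {4,5,6,7,8,9,10} 6
  8 to go: {3,4,5,6,7,8,9,10} 12
  9 to go: {2,3,4,5,6,7,8,9,10} 12
  if 0:c drops first: 12 orders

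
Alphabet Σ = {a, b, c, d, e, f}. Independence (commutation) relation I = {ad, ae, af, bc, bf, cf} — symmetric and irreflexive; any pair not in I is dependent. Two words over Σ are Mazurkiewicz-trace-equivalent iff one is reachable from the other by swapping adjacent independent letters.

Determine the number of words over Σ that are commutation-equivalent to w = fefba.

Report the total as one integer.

piece 0:f — minimal
piece 1:e rests on {0:f}
piece 2:f rests on {1:e}
piece 3:b rests on {1:e}
piece 4:a rests on {3:b}
minimal pieces: {0:f}
ways to finish when only these pieces remain (= sum over removing one remaining piece with nothing left below it):
  1 left: {2}→1  {4}→1
  2 left: {2,4}→2  {3,4}→1
  3 left: {2,3,4}→3
  placing 0:f first → 3 extensions

3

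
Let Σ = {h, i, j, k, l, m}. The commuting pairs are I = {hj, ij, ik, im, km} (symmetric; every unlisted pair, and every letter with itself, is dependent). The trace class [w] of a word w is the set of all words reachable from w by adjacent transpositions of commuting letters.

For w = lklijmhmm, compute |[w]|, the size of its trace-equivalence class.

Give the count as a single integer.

3

drop 0:l onto floor
drop 1:k onto {0:l}
drop 2:l onto {1:k}
drop 3:i onto {2:l}
drop 4:j onto {2:l}
drop 5:m onto {4:j}
drop 6:h onto {3:i, 5:m}
drop 7:m onto {6:h}
drop 8:m onto {7:m}
ground layer = {0:l}
drop-orders for the pieces not yet dropped (sum over which currently-grounded one goes next):
  1 to go: {8} 1
  2 to go: {7,8} 1
  3 to go: {6,7,8} 1
  4 to go: {3,6,7,8} 1  {5,6,7,8} 1
  5 to go: {3,5,6,7,8} 2  {4,5,6,7,8} 1
  6 to go: {3,4,5,6,7,8} 3
  7 to go: {2,3,4,5,6,7,8} 3
  if 0:l drops first: 3 orders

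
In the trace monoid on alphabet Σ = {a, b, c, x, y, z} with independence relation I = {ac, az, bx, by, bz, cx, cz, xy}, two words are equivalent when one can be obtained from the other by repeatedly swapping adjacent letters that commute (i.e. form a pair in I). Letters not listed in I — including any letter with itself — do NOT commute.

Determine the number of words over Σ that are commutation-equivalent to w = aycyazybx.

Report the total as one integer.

piece 0:a — minimal
piece 1:y rests on {0:a}
piece 2:c rests on {1:y}
piece 3:y rests on {2:c}
piece 4:a rests on {3:y}
piece 5:z rests on {3:y}
piece 6:y rests on {4:a, 5:z}
piece 7:b rests on {4:a}
piece 8:x rests on {4:a, 5:z}
minimal pieces: {0:a}
ways to finish when only these pieces remain (= sum over removing one remaining piece with nothing left below it):
  1 left: {6}→1  {7}→1  {8}→1
  2 left: {6,7}→2  {6,8}→2  {7,8}→2
  3 left: {5,6,8}→2  {6,7,8}→6
  4 left: {4,6,7,8}→6  {5,6,7,8}→8
  5 left: {4,5,6,7,8}→14
  6 left: {3,4,5,6,7,8}→14
  7 left: {2,3,4,5,6,7,8}→14
  placing 0:a first → 14 extensions

14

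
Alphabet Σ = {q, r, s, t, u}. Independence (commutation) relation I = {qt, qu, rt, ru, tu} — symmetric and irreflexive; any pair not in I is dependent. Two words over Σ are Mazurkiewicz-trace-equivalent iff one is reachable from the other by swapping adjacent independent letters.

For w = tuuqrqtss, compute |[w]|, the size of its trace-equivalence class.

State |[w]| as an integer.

210

drop 0:t onto floor
drop 1:u onto floor
drop 2:u onto {1:u}
drop 3:q onto floor
drop 4:r onto {3:q}
drop 5:q onto {4:r}
drop 6:t onto {0:t}
drop 7:s onto {2:u, 5:q, 6:t}
drop 8:s onto {7:s}
ground layer = {0:t, 1:u, 3:q}
drop-orders for the pieces not yet dropped (sum over which currently-grounded one goes next):
  1 to go: {8} 1
  2 to go: {7,8} 1
  3 to go: {2,7,8} 1  {5,7,8} 1  {6,7,8} 1
  4 to go: {0,6,7,8} 1  {1,2,7,8} 1  {2,5,7,8} 2  {2,6,7,8} 2  {4,5,7,8} 1  {5,6,7,8} 2
  5 to go: {0,2,6,7,8} 3  {0,5,6,7,8} 3  {1,2,5,7,8} 3  {1,2,6,7,8} 3  {2,4,5,7,8} 3  {2,5,6,7,8} 6  {3,4,5,7,8} 1  {4,5,6,7,8} 3
  6 to go: {0,1,2,6,7,8} 6  {0,2,5,6,7,8} 12  {0,4,5,6,7,8} 6  {1,2,4,5,7,8} 6  {1,2,5,6,7,8} 12  {2,3,4,5,7,8} 4  {2,4,5,6,7,8} 12  {3,4,5,6,7,8} 4
  7 to go: {0,1,2,5,6,7,8} 30  {0,2,4,5,6,7,8} 30  {0,3,4,5,6,7,8} 10  {1,2,3,4,5,7,8} 10  {1,2,4,5,6,7,8} 30  {2,3,4,5,6,7,8} 20
  if 0:t drops first: 60 orders
  if 1:u drops first: 60 orders
  if 3:q drops first: 90 orders
heap linearizations: 210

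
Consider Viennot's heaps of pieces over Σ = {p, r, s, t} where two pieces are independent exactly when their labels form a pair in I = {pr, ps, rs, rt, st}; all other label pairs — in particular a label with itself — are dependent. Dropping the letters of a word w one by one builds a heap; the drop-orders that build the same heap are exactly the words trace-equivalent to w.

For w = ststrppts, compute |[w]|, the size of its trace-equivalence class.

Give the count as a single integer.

504

#0=s has no predecessor
#1=t has no predecessor
#2=s depends on [0:s]
#3=t depends on [1:t]
#4=r has no predecessor
#5=p depends on [3:t]
#6=p depends on [5:p]
#7=t depends on [6:p]
#8=s depends on [2:s]
sources: [0:s, 1:t, 4:r]
N(rest) = Σ N(rest − s) over sources s of rest; N(one piece) = 1:
  size 1 → [4]=1  [7]=1  [8]=1
  size 2 → [2,8]=1  [4,7]=2  [4,8]=2  [6,7]=1  [7,8]=2
  size 3 → [0,2,8]=1  [2,4,8]=3  [2,7,8]=3  [4,6,7]=3  [4,7,8]=6  [5,6,7]=1  [6,7,8]=3
  size 4 → [0,2,4,8]=4  [0,2,7,8]=4  [2,4,7,8]=12  [2,6,7,8]=6  [3,5,6,7]=1  [4,5,6,7]=4  [4,6,7,8]=12  [5,6,7,8]=4
  size 5 → [0,2,4,7,8]=20  [0,2,6,7,8]=10  [1,3,5,6,7]=1  [2,4,6,7,8]=30  [2,5,6,7,8]=10  [3,4,5,6,7]=5  [3,5,6,7,8]=5  [4,5,6,7,8]=20
  size 6 → [0,2,4,6,7,8]=60  [0,2,5,6,7,8]=20  [1,3,4,5,6,7]=6  [1,3,5,6,7,8]=6  [2,3,5,6,7,8]=15  [2,4,5,6,7,8]=60  [3,4,5,6,7,8]=30
  size 7 → [0,2,3,5,6,7,8]=35  [0,2,4,5,6,7,8]=140  [1,2,3,5,6,7,8]=21  [1,3,4,5,6,7,8]=42  [2,3,4,5,6,7,8]=105
  first=0(s) contributes 168
  first=1(t) contributes 280
  first=4(r) contributes 56
|[w]| = 504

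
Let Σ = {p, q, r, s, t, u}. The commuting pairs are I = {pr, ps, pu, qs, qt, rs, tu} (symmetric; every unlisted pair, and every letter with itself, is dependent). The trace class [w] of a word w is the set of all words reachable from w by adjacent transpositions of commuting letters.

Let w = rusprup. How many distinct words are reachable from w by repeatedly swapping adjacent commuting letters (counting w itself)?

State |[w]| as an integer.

42

0(r) covers ∅
1(u) covers 0:r
2(s) covers 1:u
3(p) covers ∅
4(r) covers 1:u
5(u) covers 2:s, 4:r
6(p) covers 3:p
floor of heap: 0:r, 3:p
completions by unplaced set U, small U first (add the entries for U minus each lowest piece of U):
  |U|=1: {5}:1  {6}:1
  |U|=2: {2,5}:1  {3,6}:1  {4,5}:1  {5,6}:2
  |U|=3: {2,4,5}:2  {2,5,6}:3  {3,5,6}:3  {4,5,6}:3
  |U|=4: {1,2,4,5}:2  {2,3,5,6}:6  {2,4,5,6}:8  {3,4,5,6}:6
  |U|=5: {0,1,2,4,5}:2  {1,2,4,5,6}:10  {2,3,4,5,6}:20
  start at 0(r): 30
  start at 3(p): 12
sum over floor = 42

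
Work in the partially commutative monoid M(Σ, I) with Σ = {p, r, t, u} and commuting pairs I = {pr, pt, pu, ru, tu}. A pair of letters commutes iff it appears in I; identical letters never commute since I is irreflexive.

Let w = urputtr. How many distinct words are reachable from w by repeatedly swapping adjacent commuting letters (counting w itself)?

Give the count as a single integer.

drop 0:u onto floor
drop 1:r onto floor
drop 2:p onto floor
drop 3:u onto {0:u}
drop 4:t onto {1:r}
drop 5:t onto {4:t}
drop 6:r onto {5:t}
ground layer = {0:u, 1:r, 2:p}
drop-orders for the pieces not yet dropped (sum over which currently-grounded one goes next):
  1 to go: {2} 1  {3} 1  {6} 1
  2 to go: {0,3} 1  {2,3} 2  {2,6} 2  {3,6} 2  {5,6} 1
  3 to go: {0,2,3} 3  {0,3,6} 3  {2,3,6} 6  {2,5,6} 3  {3,5,6} 3  {4,5,6} 1
  4 to go: {0,2,3,6} 12  {0,3,5,6} 6  {1,4,5,6} 1  {2,3,5,6} 12  {2,4,5,6} 4  {3,4,5,6} 4
  5 to go: {0,2,3,5,6} 30  {0,3,4,5,6} 10  {1,2,4,5,6} 5  {1,3,4,5,6} 5  {2,3,4,5,6} 20
  if 0:u drops first: 30 orders
  if 1:r drops first: 60 orders
  if 2:p drops first: 15 orders
heap linearizations: 105

105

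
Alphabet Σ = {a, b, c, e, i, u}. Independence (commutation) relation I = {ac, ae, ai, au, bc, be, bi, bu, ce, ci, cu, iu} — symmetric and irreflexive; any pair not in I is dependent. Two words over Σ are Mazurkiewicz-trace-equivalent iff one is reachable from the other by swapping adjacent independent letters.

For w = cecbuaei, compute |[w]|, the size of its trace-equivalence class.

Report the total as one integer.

420

drop 0:c onto floor
drop 1:e onto floor
drop 2:c onto {0:c}
drop 3:b onto floor
drop 4:u onto {1:e}
drop 5:a onto {3:b}
drop 6:e onto {4:u}
drop 7:i onto {6:e}
ground layer = {0:c, 1:e, 3:b}
drop-orders for the pieces not yet dropped (sum over which currently-grounded one goes next):
  1 to go: {2} 1  {5} 1  {7} 1
  2 to go: {0,2} 1  {2,5} 2  {2,7} 2  {3,5} 1  {5,7} 2  {6,7} 1
  3 to go: {0,2,5} 3  {0,2,7} 3  {2,3,5} 3  {2,5,7} 6  {2,6,7} 3  {3,5,7} 3  {4,6,7} 1  {5,6,7} 3
  4 to go: {0,2,3,5} 6  {0,2,5,7} 12  {0,2,6,7} 6  {1,4,6,7} 1  {2,3,5,7} 12  {2,4,6,7} 4  {2,5,6,7} 12  {3,5,6,7} 6  {4,5,6,7} 4
  5 to go: {0,2,3,5,7} 30  {0,2,4,6,7} 10  {0,2,5,6,7} 30  {1,2,4,6,7} 5  {1,4,5,6,7} 5  {2,3,5,6,7} 30  {2,4,5,6,7} 20  {3,4,5,6,7} 10
  6 to go: {0,1,2,4,6,7} 15  {0,2,3,5,6,7} 90  {0,2,4,5,6,7} 60  {1,2,4,5,6,7} 30  {1,3,4,5,6,7} 15  {2,3,4,5,6,7} 60
  if 0:c drops first: 105 orders
  if 1:e drops first: 210 orders
  if 3:b drops first: 105 orders
heap linearizations: 420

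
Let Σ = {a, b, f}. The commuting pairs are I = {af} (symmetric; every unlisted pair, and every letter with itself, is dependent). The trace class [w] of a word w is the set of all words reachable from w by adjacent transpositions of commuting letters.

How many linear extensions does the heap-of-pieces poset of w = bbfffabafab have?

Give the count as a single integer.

#0=b has no predecessor
#1=b depends on [0:b]
#2=f depends on [1:b]
#3=f depends on [2:f]
#4=f depends on [3:f]
#5=a depends on [1:b]
#6=b depends on [4:f, 5:a]
#7=a depends on [6:b]
#8=f depends on [6:b]
#9=a depends on [7:a]
#10=b depends on [8:f, 9:a]
sources: [0:b]
N(rest) = Σ N(rest − s) over sources s of rest; N(one piece) = 1:
  size 1 → [10]=1
  size 2 → [8,10]=1  [9,10]=1
  size 3 → [7,9,10]=1  [8,9,10]=2
  size 4 → [7,8,9,10]=3
  size 5 → [6,7,8,9,10]=3
  size 6 → [4,6,7,8,9,10]=3  [5,6,7,8,9,10]=3
  size 7 → [3,4,6,7,8,9,10]=3  [4,5,6,7,8,9,10]=6
  size 8 → [2,3,4,6,7,8,9,10]=3  [3,4,5,6,7,8,9,10]=9
  size 9 → [2,3,4,5,6,7,8,9,10]=12
  first=0(b) contributes 12

12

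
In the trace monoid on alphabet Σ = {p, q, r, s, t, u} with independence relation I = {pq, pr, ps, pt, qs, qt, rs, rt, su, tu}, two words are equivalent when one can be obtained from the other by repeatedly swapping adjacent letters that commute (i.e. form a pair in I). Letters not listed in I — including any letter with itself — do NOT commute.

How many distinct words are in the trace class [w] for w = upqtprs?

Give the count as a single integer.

piece 0:u — minimal
piece 1:p rests on {0:u}
piece 2:q rests on {0:u}
piece 3:t — minimal
piece 4:p rests on {1:p}
piece 5:r rests on {2:q}
piece 6:s rests on {3:t}
minimal pieces: {0:u, 3:t}
ways to finish when only these pieces remain (= sum over removing one remaining piece with nothing left below it):
  1 left: {4}→1  {5}→1  {6}→1
  2 left: {1,4}→1  {2,5}→1  {3,6}→1  {4,5}→2  {4,6}→2  {5,6}→2
  3 left: {1,4,5}→3  {1,4,6}→3  {2,4,5}→3  {2,5,6}→3  {3,4,6}→3  {3,5,6}→3  {4,5,6}→6
  4 left: {1,2,4,5}→6  {1,3,4,6}→6  {1,4,5,6}→12  {2,3,5,6}→6  {2,4,5,6}→12  {3,4,5,6}→12
  5 left: {0,1,2,4,5}→6  {1,2,4,5,6}→30  {1,3,4,5,6}→30  {2,3,4,5,6}→30
  placing 0:u first → 90 extensions
  placing 3:t first → 36 extensions
total linear extensions = 126

126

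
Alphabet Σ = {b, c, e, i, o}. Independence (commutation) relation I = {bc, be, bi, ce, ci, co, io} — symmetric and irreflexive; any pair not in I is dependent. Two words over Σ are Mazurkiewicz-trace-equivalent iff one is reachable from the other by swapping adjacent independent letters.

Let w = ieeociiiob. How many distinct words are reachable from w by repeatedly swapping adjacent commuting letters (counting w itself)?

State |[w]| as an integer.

piece 0:i — minimal
piece 1:e rests on {0:i}
piece 2:e rests on {1:e}
piece 3:o rests on {2:e}
piece 4:c — minimal
piece 5:i rests on {2:e}
piece 6:i rests on {5:i}
piece 7:i rests on {6:i}
piece 8:o rests on {3:o}
piece 9:b rests on {8:o}
minimal pieces: {0:i, 4:c}
ways to finish when only these pieces remain (= sum over removing one remaining piece with nothing left below it):
  1 left: {4}→1  {7}→1  {9}→1
  2 left: {4,7}→2  {4,9}→2  {6,7}→1  {7,9}→2  {8,9}→1
  3 left: {3,8,9}→1  {4,6,7}→3  {4,7,9}→6  {4,8,9}→3  {5,6,7}→1  {6,7,9}→3  {7,8,9}→3
  4 left: {3,4,8,9}→4  {3,7,8,9}→4  {4,5,6,7}→4  {4,6,7,9}→12  {4,7,8,9}→12  {5,6,7,9}→4  {6,7,8,9}→6
  5 left: {3,4,7,8,9}→20  {3,6,7,8,9}→10  {4,5,6,7,9}→20  {4,6,7,8,9}→30  {5,6,7,8,9}→10
  6 left: {3,4,6,7,8,9}→60  {3,5,6,7,8,9}→20  {4,5,6,7,8,9}→60
  7 left: {2,3,5,6,7,8,9}→20  {3,4,5,6,7,8,9}→140
  8 left: {1,2,3,5,6,7,8,9}→20  {2,3,4,5,6,7,8,9}→160
  placing 0:i first → 180 extensions
  placing 4:c first → 20 extensions
total linear extensions = 200

200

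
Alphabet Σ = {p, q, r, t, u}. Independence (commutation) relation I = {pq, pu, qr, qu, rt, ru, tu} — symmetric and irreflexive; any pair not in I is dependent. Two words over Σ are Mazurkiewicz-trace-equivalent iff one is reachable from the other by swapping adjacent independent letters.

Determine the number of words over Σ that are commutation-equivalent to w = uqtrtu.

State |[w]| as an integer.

0(u) covers ∅
1(q) covers ∅
2(t) covers 1:q
3(r) covers ∅
4(t) covers 2:t
5(u) covers 0:u
floor of heap: 0:u, 1:q, 3:r
completions by unplaced set U, small U first (add the entries for U minus each lowest piece of U):
  |U|=1: {3}:1  {4}:1  {5}:1
  |U|=2: {0,5}:1  {2,4}:1  {3,4}:2  {3,5}:2  {4,5}:2
  |U|=3: {0,3,5}:3  {0,4,5}:3  {1,2,4}:1  {2,3,4}:3  {2,4,5}:3  {3,4,5}:6
  |U|=4: {0,2,4,5}:6  {0,3,4,5}:12  {1,2,3,4}:4  {1,2,4,5}:4  {2,3,4,5}:12
  start at 0(u): 20
  start at 1(q): 30
  start at 3(r): 10
sum over floor = 60

60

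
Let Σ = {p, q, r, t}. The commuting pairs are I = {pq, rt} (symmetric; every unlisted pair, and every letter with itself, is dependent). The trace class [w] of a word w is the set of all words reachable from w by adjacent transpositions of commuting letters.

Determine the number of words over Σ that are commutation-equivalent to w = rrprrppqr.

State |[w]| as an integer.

drop 0:r onto floor
drop 1:r onto {0:r}
drop 2:p onto {1:r}
drop 3:r onto {2:p}
drop 4:r onto {3:r}
drop 5:p onto {4:r}
drop 6:p onto {5:p}
drop 7:q onto {4:r}
drop 8:r onto {6:p, 7:q}
ground layer = {0:r}
drop-orders for the pieces not yet dropped (sum over which currently-grounded one goes next):
  1 to go: {8} 1
  2 to go: {6,8} 1  {7,8} 1
  3 to go: {5,6,8} 1  {6,7,8} 2
  4 to go: {5,6,7,8} 3
  5 to go: {4,5,6,7,8} 3
  6 to go: {3,4,5,6,7,8} 3
  7 to go: {2,3,4,5,6,7,8} 3
  if 0:r drops first: 3 orders

3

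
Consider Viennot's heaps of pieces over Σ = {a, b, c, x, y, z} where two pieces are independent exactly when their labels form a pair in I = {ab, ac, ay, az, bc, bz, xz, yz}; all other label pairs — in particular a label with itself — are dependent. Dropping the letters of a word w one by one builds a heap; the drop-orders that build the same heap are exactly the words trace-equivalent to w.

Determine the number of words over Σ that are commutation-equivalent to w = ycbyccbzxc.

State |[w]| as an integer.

14

piece 0:y — minimal
piece 1:c rests on {0:y}
piece 2:b rests on {0:y}
piece 3:y rests on {1:c, 2:b}
piece 4:c rests on {3:y}
piece 5:c rests on {4:c}
piece 6:b rests on {3:y}
piece 7:z rests on {5:c}
piece 8:x rests on {5:c, 6:b}
piece 9:c rests on {7:z, 8:x}
minimal pieces: {0:y}
ways to finish when only these pieces remain (= sum over removing one remaining piece with nothing left below it):
  1 left: {9}→1
  2 left: {7,9}→1  {8,9}→1
  3 left: {6,8,9}→1  {7,8,9}→2
  4 left: {5,7,8,9}→2  {6,7,8,9}→3
  5 left: {4,5,7,8,9}→2  {5,6,7,8,9}→5
  6 left: {4,5,6,7,8,9}→7
  7 left: {3,4,5,6,7,8,9}→7
  8 left: {1,3,4,5,6,7,8,9}→7  {2,3,4,5,6,7,8,9}→7
  placing 0:y first → 14 extensions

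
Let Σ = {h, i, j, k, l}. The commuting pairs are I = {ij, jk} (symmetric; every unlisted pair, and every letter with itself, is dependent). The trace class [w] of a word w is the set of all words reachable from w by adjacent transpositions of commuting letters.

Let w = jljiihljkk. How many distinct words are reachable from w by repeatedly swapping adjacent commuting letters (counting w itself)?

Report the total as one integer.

9

piece 0:j — minimal
piece 1:l rests on {0:j}
piece 2:j rests on {1:l}
piece 3:i rests on {1:l}
piece 4:i rests on {3:i}
piece 5:h rests on {2:j, 4:i}
piece 6:l rests on {5:h}
piece 7:j rests on {6:l}
piece 8:k rests on {6:l}
piece 9:k rests on {8:k}
minimal pieces: {0:j}
ways to finish when only these pieces remain (= sum over removing one remaining piece with nothing left below it):
  1 left: {7}→1  {9}→1
  2 left: {7,9}→2  {8,9}→1
  3 left: {7,8,9}→3
  4 left: {6,7,8,9}→3
  5 left: {5,6,7,8,9}→3
  6 left: {2,5,6,7,8,9}→3  {4,5,6,7,8,9}→3
  7 left: {2,4,5,6,7,8,9}→6  {3,4,5,6,7,8,9}→3
  8 left: {2,3,4,5,6,7,8,9}→9
  placing 0:j first → 9 extensions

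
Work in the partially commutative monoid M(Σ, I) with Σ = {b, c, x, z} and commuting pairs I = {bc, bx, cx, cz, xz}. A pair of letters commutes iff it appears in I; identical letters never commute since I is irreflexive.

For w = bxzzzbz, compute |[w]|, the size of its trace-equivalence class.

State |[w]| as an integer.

drop 0:b onto floor
drop 1:x onto floor
drop 2:z onto {0:b}
drop 3:z onto {2:z}
drop 4:z onto {3:z}
drop 5:b onto {4:z}
drop 6:z onto {5:b}
ground layer = {0:b, 1:x}
drop-orders for the pieces not yet dropped (sum over which currently-grounded one goes next):
  1 to go: {1} 1  {6} 1
  2 to go: {1,6} 2  {5,6} 1
  3 to go: {1,5,6} 3  {4,5,6} 1
  4 to go: {1,4,5,6} 4  {3,4,5,6} 1
  5 to go: {1,3,4,5,6} 5  {2,3,4,5,6} 1
  if 0:b drops first: 6 orders
  if 1:x drops first: 1 orders
heap linearizations: 7

7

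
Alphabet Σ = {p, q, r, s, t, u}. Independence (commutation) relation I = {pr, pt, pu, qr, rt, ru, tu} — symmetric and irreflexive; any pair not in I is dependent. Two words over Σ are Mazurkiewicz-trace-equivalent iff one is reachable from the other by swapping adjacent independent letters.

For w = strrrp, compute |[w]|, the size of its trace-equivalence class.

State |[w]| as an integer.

20

0(s) covers ∅
1(t) covers 0:s
2(r) covers 0:s
3(r) covers 2:r
4(r) covers 3:r
5(p) covers 0:s
floor of heap: 0:s
completions by unplaced set U, small U first (add the entries for U minus each lowest piece of U):
  |U|=1: {1}:1  {4}:1  {5}:1
  |U|=2: {1,4}:2  {1,5}:2  {3,4}:1  {4,5}:2
  |U|=3: {1,3,4}:3  {1,4,5}:6  {2,3,4}:1  {3,4,5}:3
  |U|=4: {1,2,3,4}:4  {1,3,4,5}:12  {2,3,4,5}:4
  start at 0(s): 20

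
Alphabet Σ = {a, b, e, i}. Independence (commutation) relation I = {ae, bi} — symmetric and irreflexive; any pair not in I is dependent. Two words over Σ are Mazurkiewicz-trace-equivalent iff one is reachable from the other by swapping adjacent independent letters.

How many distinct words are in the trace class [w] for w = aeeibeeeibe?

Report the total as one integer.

12

drop 0:a onto floor
drop 1:e onto floor
drop 2:e onto {1:e}
drop 3:i onto {0:a, 2:e}
drop 4:b onto {0:a, 2:e}
drop 5:e onto {3:i, 4:b}
drop 6:e onto {5:e}
drop 7:e onto {6:e}
drop 8:i onto {7:e}
drop 9:b onto {7:e}
drop 10:e onto {8:i, 9:b}
ground layer = {0:a, 1:e}
drop-orders for the pieces not yet dropped (sum over which currently-grounded one goes next):
  1 to go: {10} 1
  2 to go: {8,10} 1  {9,10} 1
  3 to go: {8,9,10} 2
  4 to go: {7,8,9,10} 2
  5 to go: {6,7,8,9,10} 2
  6 to go: {5,6,7,8,9,10} 2
  7 to go: {3,5,6,7,8,9,10} 2  {4,5,6,7,8,9,10} 2
  8 to go: {3,4,5,6,7,8,9,10} 4
  9 to go: {0,3,4,5,6,7,8,9,10} 4  {2,3,4,5,6,7,8,9,10} 4
  if 0:a drops first: 4 orders
  if 1:e drops first: 8 orders
heap linearizations: 12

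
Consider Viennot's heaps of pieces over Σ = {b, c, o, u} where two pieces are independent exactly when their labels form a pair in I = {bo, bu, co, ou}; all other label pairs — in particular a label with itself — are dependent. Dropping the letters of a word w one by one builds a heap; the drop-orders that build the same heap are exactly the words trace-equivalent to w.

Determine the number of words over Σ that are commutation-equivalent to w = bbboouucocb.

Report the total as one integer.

1650

0(b) covers ∅
1(b) covers 0:b
2(b) covers 1:b
3(o) covers ∅
4(o) covers 3:o
5(u) covers ∅
6(u) covers 5:u
7(c) covers 2:b, 6:u
8(o) covers 4:o
9(c) covers 7:c
10(b) covers 9:c
floor of heap: 0:b, 3:o, 5:u
completions by unplaced set U, small U first (add the entries for U minus each lowest piece of U):
  |U|=1: {8}:1  {10}:1
  |U|=2: {4,8}:1  {8,10}:2  {9,10}:1
  |U|=3: {3,4,8}:1  {4,8,10}:3  {7,9,10}:1  {8,9,10}:3
  |U|=4: {2,7,9,10}:1  {3,4,8,10}:4  {4,8,9,10}:6  {6,7,9,10}:1  {7,8,9,10}:4
  |U|=5: {1,2,7,9,10}:1  {2,6,7,9,10}:2  {2,7,8,9,10}:5  {3,4,8,9,10}:10  {4,7,8,9,10}:10  {5,6,7,9,10}:1  {6,7,8,9,10}:5
  |U|=6: {0,1,2,7,9,10}:1  {1,2,6,7,9,10}:3  {1,2,7,8,9,10}:6  {2,4,7,8,9,10}:15  {2,5,6,7,9,10}:3  {2,6,7,8,9,10}:12  {3,4,7,8,9,10}:20  {4,6,7,8,9,10}:15  {5,6,7,8,9,10}:6
  |U|=7: {0,1,2,6,7,9,10}:4  {0,1,2,7,8,9,10}:7  {1,2,4,7,8,9,10}:21  {1,2,5,6,7,9,10}:6  {1,2,6,7,8,9,10}:21  {2,3,4,7,8,9,10}:35  {2,4,6,7,8,9,10}:42  {2,5,6,7,8,9,10}:21  {3,4,6,7,8,9,10}:35  {4,5,6,7,8,9,10}:21
  |U|=8: {0,1,2,4,7,8,9,10}:28  {0,1,2,5,6,7,9,10}:10  {0,1,2,6,7,8,9,10}:32  {1,2,3,4,7,8,9,10}:56  {1,2,4,6,7,8,9,10}:84  {1,2,5,6,7,8,9,10}:48  {2,3,4,6,7,8,9,10}:112  {2,4,5,6,7,8,9,10}:84  {3,4,5,6,7,8,9,10}:56
  |U|=9: {0,1,2,3,4,7,8,9,10}:84  {0,1,2,4,6,7,8,9,10}:144  {0,1,2,5,6,7,8,9,10}:90  {1,2,3,4,6,7,8,9,10}:252  {1,2,4,5,6,7,8,9,10}:216  {2,3,4,5,6,7,8,9,10}:252
  start at 0(b): 720
  start at 3(o): 450
  start at 5(u): 480
sum over floor = 1650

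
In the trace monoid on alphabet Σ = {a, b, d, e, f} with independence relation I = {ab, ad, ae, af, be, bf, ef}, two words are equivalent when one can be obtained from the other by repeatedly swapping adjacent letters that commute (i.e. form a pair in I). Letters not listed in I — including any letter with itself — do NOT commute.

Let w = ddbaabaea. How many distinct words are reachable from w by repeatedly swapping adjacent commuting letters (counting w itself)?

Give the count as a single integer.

0(d) covers ∅
1(d) covers 0:d
2(b) covers 1:d
3(a) covers ∅
4(a) covers 3:a
5(b) covers 2:b
6(a) covers 4:a
7(e) covers 1:d
8(a) covers 6:a
floor of heap: 0:d, 3:a
completions by unplaced set U, small U first (add the entries for U minus each lowest piece of U):
  |U|=1: {5}:1  {7}:1  {8}:1
  |U|=2: {2,5}:1  {5,7}:2  {5,8}:2  {6,8}:1  {7,8}:2
  |U|=3: {2,5,7}:3  {2,5,8}:3  {4,6,8}:1  {5,6,8}:3  {5,7,8}:6  {6,7,8}:3
  |U|=4: {1,2,5,7}:3  {2,5,6,8}:6  {2,5,7,8}:12  {3,4,6,8}:1  {4,5,6,8}:4  {4,6,7,8}:4  {5,6,7,8}:12
  |U|=5: {0,1,2,5,7}:3  {1,2,5,7,8}:15  {2,4,5,6,8}:10  {2,5,6,7,8}:30  {3,4,5,6,8}:5  {3,4,6,7,8}:5  {4,5,6,7,8}:20
  |U|=6: {0,1,2,5,7,8}:18  {1,2,5,6,7,8}:45  {2,3,4,5,6,8}:15  {2,4,5,6,7,8}:60  {3,4,5,6,7,8}:30
  |U|=7: {0,1,2,5,6,7,8}:63  {1,2,4,5,6,7,8}:105  {2,3,4,5,6,7,8}:105
  start at 0(d): 210
  start at 3(a): 168
sum over floor = 378

378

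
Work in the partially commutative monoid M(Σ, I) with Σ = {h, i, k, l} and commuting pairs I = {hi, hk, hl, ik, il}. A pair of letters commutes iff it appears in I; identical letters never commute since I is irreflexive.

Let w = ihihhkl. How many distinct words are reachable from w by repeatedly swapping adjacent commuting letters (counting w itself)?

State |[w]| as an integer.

piece 0:i — minimal
piece 1:h — minimal
piece 2:i rests on {0:i}
piece 3:h rests on {1:h}
piece 4:h rests on {3:h}
piece 5:k — minimal
piece 6:l rests on {5:k}
minimal pieces: {0:i, 1:h, 5:k}
ways to finish when only these pieces remain (= sum over removing one remaining piece with nothing left below it):
  1 left: {2}→1  {4}→1  {6}→1
  2 left: {0,2}→1  {2,4}→2  {2,6}→2  {3,4}→1  {4,6}→2  {5,6}→1
  3 left: {0,2,4}→3  {0,2,6}→3  {1,3,4}→1  {2,3,4}→3  {2,4,6}→6  {2,5,6}→3  {3,4,6}→3  {4,5,6}→3
  4 left: {0,2,3,4}→6  {0,2,4,6}→12  {0,2,5,6}→6  {1,2,3,4}→4  {1,3,4,6}→4  {2,3,4,6}→12  {2,4,5,6}→12  {3,4,5,6}→6
  5 left: {0,1,2,3,4}→10  {0,2,3,4,6}→30  {0,2,4,5,6}→30  {1,2,3,4,6}→20  {1,3,4,5,6}→10  {2,3,4,5,6}→30
  placing 0:i first → 60 extensions
  placing 1:h first → 90 extensions
  placing 5:k first → 60 extensions
total linear extensions = 210

210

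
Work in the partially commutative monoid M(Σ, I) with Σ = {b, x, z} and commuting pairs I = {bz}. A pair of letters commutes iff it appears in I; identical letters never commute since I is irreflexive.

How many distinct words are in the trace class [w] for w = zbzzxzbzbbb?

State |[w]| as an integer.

0(z) covers ∅
1(b) covers ∅
2(z) covers 0:z
3(z) covers 2:z
4(x) covers 1:b, 3:z
5(z) covers 4:x
6(b) covers 4:x
7(z) covers 5:z
8(b) covers 6:b
9(b) covers 8:b
10(b) covers 9:b
floor of heap: 0:z, 1:b
completions by unplaced set U, small U first (add the entries for U minus each lowest piece of U):
  |U|=1: {7}:1  {10}:1
  |U|=2: {5,7}:1  {7,10}:2  {9,10}:1
  |U|=3: {5,7,10}:3  {7,9,10}:3  {8,9,10}:1
  |U|=4: {5,7,9,10}:6  {6,8,9,10}:1  {7,8,9,10}:4
  |U|=5: {5,7,8,9,10}:10  {6,7,8,9,10}:5
  |U|=6: {5,6,7,8,9,10}:15
  |U|=7: {4,5,6,7,8,9,10}:15
  |U|=8: {1,4,5,6,7,8,9,10}:15  {3,4,5,6,7,8,9,10}:15
  |U|=9: {1,3,4,5,6,7,8,9,10}:30  {2,3,4,5,6,7,8,9,10}:15
  start at 0(z): 45
  start at 1(b): 15
sum over floor = 60

60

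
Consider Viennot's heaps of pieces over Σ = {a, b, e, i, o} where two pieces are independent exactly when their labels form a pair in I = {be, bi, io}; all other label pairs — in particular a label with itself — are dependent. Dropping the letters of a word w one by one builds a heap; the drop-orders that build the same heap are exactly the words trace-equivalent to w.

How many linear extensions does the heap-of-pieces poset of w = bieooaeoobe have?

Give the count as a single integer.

0(b) covers ∅
1(i) covers ∅
2(e) covers 1:i
3(o) covers 0:b, 2:e
4(o) covers 3:o
5(a) covers 4:o
6(e) covers 5:a
7(o) covers 6:e
8(o) covers 7:o
9(b) covers 8:o
10(e) covers 8:o
floor of heap: 0:b, 1:i
completions by unplaced set U, small U first (add the entries for U minus each lowest piece of U):
  |U|=1: {9}:1  {10}:1
  |U|=2: {9,10}:2
  |U|=3: {8,9,10}:2
  |U|=4: {7,8,9,10}:2
  |U|=5: {6,7,8,9,10}:2
  |U|=6: {5,6,7,8,9,10}:2
  |U|=7: {4,5,6,7,8,9,10}:2
  |U|=8: {3,4,5,6,7,8,9,10}:2
  |U|=9: {0,3,4,5,6,7,8,9,10}:2  {2,3,4,5,6,7,8,9,10}:2
  start at 0(b): 2
  start at 1(i): 4
sum over floor = 6

6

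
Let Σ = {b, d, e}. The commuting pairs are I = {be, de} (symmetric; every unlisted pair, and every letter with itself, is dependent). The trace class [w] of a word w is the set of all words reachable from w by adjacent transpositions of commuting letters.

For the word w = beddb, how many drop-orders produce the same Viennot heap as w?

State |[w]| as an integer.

5

0(b) covers ∅
1(e) covers ∅
2(d) covers 0:b
3(d) covers 2:d
4(b) covers 3:d
floor of heap: 0:b, 1:e
completions by unplaced set U, small U first (add the entries for U minus each lowest piece of U):
  |U|=1: {1}:1  {4}:1
  |U|=2: {1,4}:2  {3,4}:1
  |U|=3: {1,3,4}:3  {2,3,4}:1
  start at 0(b): 4
  start at 1(e): 1
sum over floor = 5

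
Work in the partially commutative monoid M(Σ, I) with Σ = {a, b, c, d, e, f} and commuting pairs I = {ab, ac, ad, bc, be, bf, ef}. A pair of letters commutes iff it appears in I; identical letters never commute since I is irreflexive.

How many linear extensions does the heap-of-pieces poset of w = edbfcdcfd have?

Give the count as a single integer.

3

piece 0:e — minimal
piece 1:d rests on {0:e}
piece 2:b rests on {1:d}
piece 3:f rests on {1:d}
piece 4:c rests on {3:f}
piece 5:d rests on {2:b, 4:c}
piece 6:c rests on {5:d}
piece 7:f rests on {6:c}
piece 8:d rests on {7:f}
minimal pieces: {0:e}
ways to finish when only these pieces remain (= sum over removing one remaining piece with nothing left below it):
  1 left: {8}→1
  2 left: {7,8}→1
  3 left: {6,7,8}→1
  4 left: {5,6,7,8}→1
  5 left: {2,5,6,7,8}→1  {4,5,6,7,8}→1
  6 left: {2,4,5,6,7,8}→2  {3,4,5,6,7,8}→1
  7 left: {2,3,4,5,6,7,8}→3
  placing 0:e first → 3 extensions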